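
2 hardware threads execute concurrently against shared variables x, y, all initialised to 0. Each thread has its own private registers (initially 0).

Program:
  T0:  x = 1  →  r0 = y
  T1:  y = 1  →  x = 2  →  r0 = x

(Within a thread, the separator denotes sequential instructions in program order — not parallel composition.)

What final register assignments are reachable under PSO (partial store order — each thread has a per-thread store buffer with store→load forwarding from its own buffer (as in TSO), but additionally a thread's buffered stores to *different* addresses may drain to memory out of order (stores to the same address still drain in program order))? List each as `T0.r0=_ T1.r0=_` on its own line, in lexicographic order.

outcome vector order: (T0.r0,T1.r0)
|PSO outcomes| = 4

T0.r0=0 T1.r0=1
T0.r0=0 T1.r0=2
T0.r0=1 T1.r0=1
T0.r0=1 T1.r0=2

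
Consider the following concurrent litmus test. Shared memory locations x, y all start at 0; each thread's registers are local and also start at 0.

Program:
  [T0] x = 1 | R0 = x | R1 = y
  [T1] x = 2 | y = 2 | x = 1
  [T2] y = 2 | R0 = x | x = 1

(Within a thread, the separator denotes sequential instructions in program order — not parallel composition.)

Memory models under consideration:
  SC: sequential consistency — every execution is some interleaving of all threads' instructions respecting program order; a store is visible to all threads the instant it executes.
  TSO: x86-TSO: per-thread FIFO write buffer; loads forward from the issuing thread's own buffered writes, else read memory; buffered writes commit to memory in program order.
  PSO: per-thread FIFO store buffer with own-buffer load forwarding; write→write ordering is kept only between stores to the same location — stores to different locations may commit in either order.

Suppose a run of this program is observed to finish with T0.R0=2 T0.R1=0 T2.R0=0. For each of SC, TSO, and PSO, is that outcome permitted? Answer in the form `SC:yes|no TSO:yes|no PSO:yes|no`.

outcome vector order: (T0.R0,T0.R1,T2.R0)
[SC] allowed = {<1 0 1> <1 0 2> <1 2 0> <1 2 1> <1 2 2> <2 0 1> <2 0 2> <2 2 0> <2 2 1> <2 2 2>}
[TSO] allowed = {<1 0 0> <1 0 1> <1 0 2> <1 2 0> <1 2 1> <1 2 2> <2 0 0> <2 0 1> <2 0 2> <2 2 0> <2 2 1> <2 2 2>}
[PSO] allowed = {<1 0 0> <1 0 1> <1 0 2> <1 2 0> <1 2 1> <1 2 2> <2 0 0> <2 0 1> <2 0 2> <2 2 0> <2 2 1> <2 2 2>}
target <2 0 0> ∈ {TSO,PSO}

SC:no TSO:yes PSO:yes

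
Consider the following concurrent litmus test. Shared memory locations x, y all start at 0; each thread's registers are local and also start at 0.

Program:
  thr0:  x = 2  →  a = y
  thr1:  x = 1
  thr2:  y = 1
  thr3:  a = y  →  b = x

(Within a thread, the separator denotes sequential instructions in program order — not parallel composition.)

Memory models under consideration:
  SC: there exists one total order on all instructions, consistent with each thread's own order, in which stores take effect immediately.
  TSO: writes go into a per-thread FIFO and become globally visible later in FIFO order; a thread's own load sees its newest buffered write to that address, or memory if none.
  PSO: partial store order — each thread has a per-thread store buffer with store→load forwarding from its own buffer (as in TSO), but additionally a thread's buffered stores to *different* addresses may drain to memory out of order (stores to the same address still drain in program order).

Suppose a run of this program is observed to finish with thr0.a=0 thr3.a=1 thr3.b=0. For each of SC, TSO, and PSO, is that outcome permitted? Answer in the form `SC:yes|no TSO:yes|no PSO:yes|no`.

SC:no TSO:yes PSO:yes

outcome vector order: (thr0.a,thr3.a,thr3.b)
SC (11): 0/0/0, 0/0/1, 0/0/2, 0/1/1, 0/1/2, 1/0/0, 1/0/1, 1/0/2, 1/1/0, 1/1/1, 1/1/2
TSO (12): 0/0/0, 0/0/1, 0/0/2, 0/1/0, 0/1/1, 0/1/2, 1/0/0, 1/0/1, 1/0/2, 1/1/0, 1/1/1, 1/1/2
PSO (12): 0/0/0, 0/0/1, 0/0/2, 0/1/0, 0/1/1, 0/1/2, 1/0/0, 1/0/1, 1/0/2, 1/1/0, 1/1/1, 1/1/2
target 0/1/0 ∈ {TSO,PSO}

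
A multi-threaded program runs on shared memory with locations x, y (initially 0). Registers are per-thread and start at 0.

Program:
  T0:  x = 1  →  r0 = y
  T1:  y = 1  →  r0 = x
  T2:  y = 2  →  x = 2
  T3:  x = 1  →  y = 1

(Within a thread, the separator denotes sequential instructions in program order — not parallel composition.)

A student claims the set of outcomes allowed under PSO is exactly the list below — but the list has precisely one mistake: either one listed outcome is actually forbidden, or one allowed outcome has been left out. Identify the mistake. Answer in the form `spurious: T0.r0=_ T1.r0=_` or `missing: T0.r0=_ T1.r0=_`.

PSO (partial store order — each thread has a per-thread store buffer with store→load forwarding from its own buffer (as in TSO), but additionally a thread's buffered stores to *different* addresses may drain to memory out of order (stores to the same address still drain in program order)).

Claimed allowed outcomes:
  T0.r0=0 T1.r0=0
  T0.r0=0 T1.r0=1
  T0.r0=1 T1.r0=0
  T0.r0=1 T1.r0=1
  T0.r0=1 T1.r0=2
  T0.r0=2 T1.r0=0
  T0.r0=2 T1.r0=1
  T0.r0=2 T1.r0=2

outcome vector order: (T0.r0,T1.r0)
PSO: 9 outcomes — {0/0 0/1 0/2 1/0 1/1 1/2 2/0 2/1 2/2}
PSO∖claimed = {0/2}

missing: T0.r0=0 T1.r0=2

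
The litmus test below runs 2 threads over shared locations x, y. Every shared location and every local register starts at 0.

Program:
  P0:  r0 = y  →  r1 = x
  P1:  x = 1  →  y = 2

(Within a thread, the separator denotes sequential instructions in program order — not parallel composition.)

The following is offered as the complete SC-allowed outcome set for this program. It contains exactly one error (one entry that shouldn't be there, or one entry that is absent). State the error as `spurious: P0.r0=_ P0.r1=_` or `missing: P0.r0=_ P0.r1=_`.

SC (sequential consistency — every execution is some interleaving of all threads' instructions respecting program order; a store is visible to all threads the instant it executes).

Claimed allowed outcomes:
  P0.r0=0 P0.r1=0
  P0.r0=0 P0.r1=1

outcome vector order: (P0.r0,P0.r1)
[SC] allowed = {(0,0); (0,1); (2,1)}
SC∖claimed = {(2,1)}

missing: P0.r0=2 P0.r1=1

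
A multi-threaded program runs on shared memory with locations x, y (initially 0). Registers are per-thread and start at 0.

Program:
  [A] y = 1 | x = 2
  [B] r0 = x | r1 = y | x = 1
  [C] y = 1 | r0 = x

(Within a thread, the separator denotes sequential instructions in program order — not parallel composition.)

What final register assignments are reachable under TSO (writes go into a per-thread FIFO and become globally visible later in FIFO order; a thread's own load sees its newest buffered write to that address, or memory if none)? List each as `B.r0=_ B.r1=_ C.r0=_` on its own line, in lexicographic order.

B.r0=0 B.r1=0 C.r0=0
B.r0=0 B.r1=0 C.r0=1
B.r0=0 B.r1=0 C.r0=2
B.r0=0 B.r1=1 C.r0=0
B.r0=0 B.r1=1 C.r0=1
B.r0=0 B.r1=1 C.r0=2
B.r0=2 B.r1=1 C.r0=0
B.r0=2 B.r1=1 C.r0=1
B.r0=2 B.r1=1 C.r0=2

outcome vector order: (B.r0,B.r1,C.r0)
|TSO outcomes| = 9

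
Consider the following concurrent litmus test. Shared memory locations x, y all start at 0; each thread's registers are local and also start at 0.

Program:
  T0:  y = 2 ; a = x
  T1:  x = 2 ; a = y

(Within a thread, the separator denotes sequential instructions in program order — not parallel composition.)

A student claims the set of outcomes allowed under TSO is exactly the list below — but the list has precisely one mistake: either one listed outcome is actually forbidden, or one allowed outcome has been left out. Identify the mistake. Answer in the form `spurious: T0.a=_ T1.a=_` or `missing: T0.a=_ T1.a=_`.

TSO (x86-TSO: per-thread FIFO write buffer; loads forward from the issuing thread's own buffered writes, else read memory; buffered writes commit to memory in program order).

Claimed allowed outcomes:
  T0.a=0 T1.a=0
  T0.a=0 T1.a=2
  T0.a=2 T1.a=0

missing: T0.a=2 T1.a=2

outcome vector order: (T0.a,T1.a)
TSO: 4 outcomes — {(0,0) (0,2) (2,0) (2,2)}
TSO∖claimed = {(2,2)}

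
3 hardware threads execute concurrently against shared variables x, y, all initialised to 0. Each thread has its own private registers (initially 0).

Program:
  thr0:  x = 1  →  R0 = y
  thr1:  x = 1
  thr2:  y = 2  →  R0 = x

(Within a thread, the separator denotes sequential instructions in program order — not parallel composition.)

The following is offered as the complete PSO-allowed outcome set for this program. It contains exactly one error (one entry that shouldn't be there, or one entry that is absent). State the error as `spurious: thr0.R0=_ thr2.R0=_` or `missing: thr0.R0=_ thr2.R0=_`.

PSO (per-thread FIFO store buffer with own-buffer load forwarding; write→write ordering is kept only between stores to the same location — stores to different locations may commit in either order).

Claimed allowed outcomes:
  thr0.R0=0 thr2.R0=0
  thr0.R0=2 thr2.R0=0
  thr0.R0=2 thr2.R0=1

missing: thr0.R0=0 thr2.R0=1

outcome vector order: (thr0.R0,thr2.R0)
under PSO → <0 0> <0 1> <2 0> <2 1>
PSO∖claimed = {<0 1>}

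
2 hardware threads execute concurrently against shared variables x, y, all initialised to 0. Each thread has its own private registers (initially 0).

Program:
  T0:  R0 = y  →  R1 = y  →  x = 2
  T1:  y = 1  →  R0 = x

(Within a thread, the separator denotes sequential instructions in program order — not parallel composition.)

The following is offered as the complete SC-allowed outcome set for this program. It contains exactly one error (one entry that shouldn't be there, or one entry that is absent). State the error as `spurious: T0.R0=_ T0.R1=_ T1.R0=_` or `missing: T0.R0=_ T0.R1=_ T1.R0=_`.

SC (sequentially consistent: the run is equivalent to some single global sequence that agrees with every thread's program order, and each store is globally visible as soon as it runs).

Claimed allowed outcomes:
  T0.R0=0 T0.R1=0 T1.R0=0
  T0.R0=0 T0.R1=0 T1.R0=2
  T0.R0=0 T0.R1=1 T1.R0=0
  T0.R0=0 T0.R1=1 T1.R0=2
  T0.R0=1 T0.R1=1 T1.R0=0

outcome vector order: (T0.R0,T0.R1,T1.R0)
[SC] allowed = {(0,0,0); (0,0,2); (0,1,0); (0,1,2); (1,1,0); (1,1,2)}
SC∖claimed = {(1,1,2)}

missing: T0.R0=1 T0.R1=1 T1.R0=2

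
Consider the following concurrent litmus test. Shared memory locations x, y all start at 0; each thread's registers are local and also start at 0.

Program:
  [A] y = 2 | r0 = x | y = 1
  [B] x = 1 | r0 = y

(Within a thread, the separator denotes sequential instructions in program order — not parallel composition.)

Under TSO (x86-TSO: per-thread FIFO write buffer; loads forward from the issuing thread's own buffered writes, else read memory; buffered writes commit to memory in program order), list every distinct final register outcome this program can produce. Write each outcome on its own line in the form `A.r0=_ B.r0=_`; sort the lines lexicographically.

outcome vector order: (A.r0,B.r0)
|TSO outcomes| = 6

A.r0=0 B.r0=0
A.r0=0 B.r0=1
A.r0=0 B.r0=2
A.r0=1 B.r0=0
A.r0=1 B.r0=1
A.r0=1 B.r0=2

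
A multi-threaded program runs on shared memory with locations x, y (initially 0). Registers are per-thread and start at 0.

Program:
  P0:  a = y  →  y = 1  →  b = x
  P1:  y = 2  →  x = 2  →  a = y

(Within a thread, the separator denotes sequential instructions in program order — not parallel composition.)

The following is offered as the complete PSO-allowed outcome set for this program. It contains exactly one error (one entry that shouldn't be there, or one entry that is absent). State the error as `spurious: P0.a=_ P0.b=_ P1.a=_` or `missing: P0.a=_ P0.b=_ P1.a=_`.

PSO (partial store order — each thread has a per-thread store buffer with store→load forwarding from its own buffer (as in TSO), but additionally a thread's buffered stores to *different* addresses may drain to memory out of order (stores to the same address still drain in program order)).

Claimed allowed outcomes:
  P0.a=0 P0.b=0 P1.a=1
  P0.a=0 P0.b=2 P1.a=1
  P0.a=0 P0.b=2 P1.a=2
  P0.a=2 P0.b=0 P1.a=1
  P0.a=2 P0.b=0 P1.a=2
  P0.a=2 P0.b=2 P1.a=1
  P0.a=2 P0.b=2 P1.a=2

outcome vector order: (P0.a,P0.b,P1.a)
PSO: 8 outcomes — {<0 0 1>; <0 0 2>; <0 2 1>; <0 2 2>; <2 0 1>; <2 0 2>; <2 2 1>; <2 2 2>}
PSO∖claimed = {<0 0 2>}

missing: P0.a=0 P0.b=0 P1.a=2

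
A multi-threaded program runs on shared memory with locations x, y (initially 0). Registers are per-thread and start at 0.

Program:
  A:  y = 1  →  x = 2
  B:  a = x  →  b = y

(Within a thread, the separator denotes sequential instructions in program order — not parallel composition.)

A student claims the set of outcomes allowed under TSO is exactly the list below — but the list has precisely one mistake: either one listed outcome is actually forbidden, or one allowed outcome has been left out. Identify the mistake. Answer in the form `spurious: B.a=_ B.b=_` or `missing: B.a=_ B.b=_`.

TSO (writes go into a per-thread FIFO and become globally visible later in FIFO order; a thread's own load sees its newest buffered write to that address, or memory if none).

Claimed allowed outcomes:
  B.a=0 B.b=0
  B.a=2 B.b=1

outcome vector order: (B.a,B.b)
TSO (3): (0,0) (0,1) (2,1)
TSO∖claimed = {(0,1)}

missing: B.a=0 B.b=1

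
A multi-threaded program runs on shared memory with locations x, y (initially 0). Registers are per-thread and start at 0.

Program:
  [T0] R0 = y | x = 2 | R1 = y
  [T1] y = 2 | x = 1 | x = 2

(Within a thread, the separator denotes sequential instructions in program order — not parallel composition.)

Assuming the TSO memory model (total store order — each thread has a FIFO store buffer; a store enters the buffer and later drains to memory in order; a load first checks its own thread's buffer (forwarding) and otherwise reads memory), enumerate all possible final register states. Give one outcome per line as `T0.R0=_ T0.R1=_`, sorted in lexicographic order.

T0.R0=0 T0.R1=0
T0.R0=0 T0.R1=2
T0.R0=2 T0.R1=2

outcome vector order: (T0.R0,T0.R1)
|TSO outcomes| = 3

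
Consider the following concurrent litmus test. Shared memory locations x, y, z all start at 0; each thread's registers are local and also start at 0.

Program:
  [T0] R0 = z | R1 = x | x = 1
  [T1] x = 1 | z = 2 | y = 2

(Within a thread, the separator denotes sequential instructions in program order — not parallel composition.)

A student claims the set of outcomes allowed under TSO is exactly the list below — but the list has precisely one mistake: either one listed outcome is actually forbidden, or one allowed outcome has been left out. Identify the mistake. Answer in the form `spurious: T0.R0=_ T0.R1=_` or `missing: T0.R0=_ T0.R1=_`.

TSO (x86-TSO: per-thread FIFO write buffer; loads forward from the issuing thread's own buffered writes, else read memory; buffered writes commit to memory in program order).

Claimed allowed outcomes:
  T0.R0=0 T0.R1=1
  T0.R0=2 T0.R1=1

missing: T0.R0=0 T0.R1=0

outcome vector order: (T0.R0,T0.R1)
TSO (3): 0/0, 0/1, 2/1
TSO∖claimed = {0/0}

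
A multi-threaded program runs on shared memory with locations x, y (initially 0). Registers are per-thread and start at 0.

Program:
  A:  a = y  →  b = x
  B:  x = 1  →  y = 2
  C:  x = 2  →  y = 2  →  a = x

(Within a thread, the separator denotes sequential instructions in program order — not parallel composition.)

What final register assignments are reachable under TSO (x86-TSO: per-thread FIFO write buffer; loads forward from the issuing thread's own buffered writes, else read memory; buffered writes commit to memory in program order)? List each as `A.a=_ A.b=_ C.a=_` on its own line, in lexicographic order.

outcome vector order: (A.a,A.b,C.a)
|TSO outcomes| = 10

A.a=0 A.b=0 C.a=1
A.a=0 A.b=0 C.a=2
A.a=0 A.b=1 C.a=1
A.a=0 A.b=1 C.a=2
A.a=0 A.b=2 C.a=1
A.a=0 A.b=2 C.a=2
A.a=2 A.b=1 C.a=1
A.a=2 A.b=1 C.a=2
A.a=2 A.b=2 C.a=1
A.a=2 A.b=2 C.a=2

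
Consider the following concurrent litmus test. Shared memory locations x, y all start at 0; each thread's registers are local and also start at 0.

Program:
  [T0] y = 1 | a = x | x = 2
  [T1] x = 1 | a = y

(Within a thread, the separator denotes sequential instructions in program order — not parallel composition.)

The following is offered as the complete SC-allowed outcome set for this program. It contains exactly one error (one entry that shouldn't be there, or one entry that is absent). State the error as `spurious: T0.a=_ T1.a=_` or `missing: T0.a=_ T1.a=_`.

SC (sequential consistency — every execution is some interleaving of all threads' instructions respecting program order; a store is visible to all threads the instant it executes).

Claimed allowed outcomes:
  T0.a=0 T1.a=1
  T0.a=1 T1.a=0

missing: T0.a=1 T1.a=1

outcome vector order: (T0.a,T1.a)
under SC → 01, 10, 11
SC∖claimed = {11}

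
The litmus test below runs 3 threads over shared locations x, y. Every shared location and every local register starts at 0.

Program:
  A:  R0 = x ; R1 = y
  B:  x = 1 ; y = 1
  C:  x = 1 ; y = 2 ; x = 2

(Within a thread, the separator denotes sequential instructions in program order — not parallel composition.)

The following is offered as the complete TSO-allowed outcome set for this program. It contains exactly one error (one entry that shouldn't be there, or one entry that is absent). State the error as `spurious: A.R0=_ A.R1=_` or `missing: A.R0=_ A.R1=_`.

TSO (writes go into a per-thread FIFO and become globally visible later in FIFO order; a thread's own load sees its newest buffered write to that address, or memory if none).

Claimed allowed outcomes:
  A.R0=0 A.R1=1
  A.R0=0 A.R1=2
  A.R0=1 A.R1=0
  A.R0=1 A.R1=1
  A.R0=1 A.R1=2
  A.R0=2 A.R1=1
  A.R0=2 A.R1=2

outcome vector order: (A.R0,A.R1)
TSO: 8 outcomes — {<0 0>; <0 1>; <0 2>; <1 0>; <1 1>; <1 2>; <2 1>; <2 2>}
TSO∖claimed = {<0 0>}

missing: A.R0=0 A.R1=0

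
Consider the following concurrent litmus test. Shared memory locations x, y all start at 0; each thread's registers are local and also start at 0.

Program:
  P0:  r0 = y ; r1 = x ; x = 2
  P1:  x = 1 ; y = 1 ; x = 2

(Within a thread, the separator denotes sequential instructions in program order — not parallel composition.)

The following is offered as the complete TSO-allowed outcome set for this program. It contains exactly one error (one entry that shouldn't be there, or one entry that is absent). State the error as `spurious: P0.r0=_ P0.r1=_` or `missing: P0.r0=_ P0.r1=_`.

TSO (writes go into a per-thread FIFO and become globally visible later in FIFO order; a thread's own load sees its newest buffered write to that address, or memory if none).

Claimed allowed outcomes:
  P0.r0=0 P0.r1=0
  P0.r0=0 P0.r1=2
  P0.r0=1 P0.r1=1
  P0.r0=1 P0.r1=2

outcome vector order: (P0.r0,P0.r1)
TSO: 5 outcomes — {00; 01; 02; 11; 12}
TSO∖claimed = {01}

missing: P0.r0=0 P0.r1=1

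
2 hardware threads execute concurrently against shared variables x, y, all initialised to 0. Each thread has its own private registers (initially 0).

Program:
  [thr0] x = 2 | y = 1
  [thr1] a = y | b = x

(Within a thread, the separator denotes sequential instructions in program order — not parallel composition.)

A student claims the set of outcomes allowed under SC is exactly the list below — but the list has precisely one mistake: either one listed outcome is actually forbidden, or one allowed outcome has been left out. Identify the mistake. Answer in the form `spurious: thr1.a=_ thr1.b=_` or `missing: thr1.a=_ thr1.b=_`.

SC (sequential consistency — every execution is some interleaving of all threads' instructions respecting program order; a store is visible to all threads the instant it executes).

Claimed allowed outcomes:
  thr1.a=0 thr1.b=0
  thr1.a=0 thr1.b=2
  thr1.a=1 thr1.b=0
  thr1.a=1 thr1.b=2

spurious: thr1.a=1 thr1.b=0

outcome vector order: (thr1.a,thr1.b)
SC: 3 outcomes — {00; 02; 12}
claimed∖SC = {10}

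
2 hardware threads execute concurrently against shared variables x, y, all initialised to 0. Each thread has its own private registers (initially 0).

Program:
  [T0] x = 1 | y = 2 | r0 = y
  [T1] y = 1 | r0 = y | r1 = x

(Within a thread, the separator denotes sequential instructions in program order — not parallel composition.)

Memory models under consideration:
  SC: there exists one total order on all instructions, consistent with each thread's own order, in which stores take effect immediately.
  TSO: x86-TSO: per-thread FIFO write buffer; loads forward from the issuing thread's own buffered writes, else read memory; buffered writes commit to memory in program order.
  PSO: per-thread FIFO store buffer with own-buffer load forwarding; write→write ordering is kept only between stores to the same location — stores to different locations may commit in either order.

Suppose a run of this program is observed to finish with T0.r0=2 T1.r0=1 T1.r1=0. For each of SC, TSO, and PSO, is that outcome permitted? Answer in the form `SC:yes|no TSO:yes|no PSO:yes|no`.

SC:yes TSO:yes PSO:yes

outcome vector order: (T0.r0,T1.r0,T1.r1)
[SC] allowed = {<1 1 1> <2 1 0> <2 1 1> <2 2 1>}
[TSO] allowed = {<1 1 0> <1 1 1> <2 1 0> <2 1 1> <2 2 1>}
[PSO] allowed = {<1 1 0> <1 1 1> <2 1 0> <2 1 1> <2 2 0> <2 2 1>}
target <2 1 0> ∈ {SC,TSO,PSO}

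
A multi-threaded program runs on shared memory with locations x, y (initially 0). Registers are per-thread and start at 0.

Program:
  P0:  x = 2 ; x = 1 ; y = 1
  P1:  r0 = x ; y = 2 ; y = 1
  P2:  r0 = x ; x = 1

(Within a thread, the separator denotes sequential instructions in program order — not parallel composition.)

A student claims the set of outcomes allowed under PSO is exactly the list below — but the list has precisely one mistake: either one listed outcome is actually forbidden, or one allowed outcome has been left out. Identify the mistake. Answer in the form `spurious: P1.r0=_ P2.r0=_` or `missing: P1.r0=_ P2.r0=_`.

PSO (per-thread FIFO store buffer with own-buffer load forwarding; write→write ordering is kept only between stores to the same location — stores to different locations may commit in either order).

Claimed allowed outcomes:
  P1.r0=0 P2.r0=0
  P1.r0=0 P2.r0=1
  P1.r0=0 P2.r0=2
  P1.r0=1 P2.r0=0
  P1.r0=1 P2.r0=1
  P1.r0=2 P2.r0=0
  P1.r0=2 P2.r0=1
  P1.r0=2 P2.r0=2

outcome vector order: (P1.r0,P2.r0)
under PSO → 0/0, 0/1, 0/2, 1/0, 1/1, 1/2, 2/0, 2/1, 2/2
PSO∖claimed = {1/2}

missing: P1.r0=1 P2.r0=2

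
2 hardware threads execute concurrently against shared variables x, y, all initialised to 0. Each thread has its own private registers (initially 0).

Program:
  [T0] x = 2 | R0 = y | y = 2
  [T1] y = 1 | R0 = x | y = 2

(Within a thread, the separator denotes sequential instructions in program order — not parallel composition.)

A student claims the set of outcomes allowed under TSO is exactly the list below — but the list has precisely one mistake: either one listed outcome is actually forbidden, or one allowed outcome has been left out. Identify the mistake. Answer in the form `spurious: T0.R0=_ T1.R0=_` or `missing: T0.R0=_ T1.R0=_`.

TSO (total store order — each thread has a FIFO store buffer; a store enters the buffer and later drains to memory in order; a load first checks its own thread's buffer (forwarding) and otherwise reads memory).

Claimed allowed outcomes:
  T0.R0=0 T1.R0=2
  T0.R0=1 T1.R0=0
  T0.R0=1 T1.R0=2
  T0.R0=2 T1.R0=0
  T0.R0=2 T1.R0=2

outcome vector order: (T0.R0,T1.R0)
under TSO → 0/0 0/2 1/0 1/2 2/0 2/2
TSO∖claimed = {0/0}

missing: T0.R0=0 T1.R0=0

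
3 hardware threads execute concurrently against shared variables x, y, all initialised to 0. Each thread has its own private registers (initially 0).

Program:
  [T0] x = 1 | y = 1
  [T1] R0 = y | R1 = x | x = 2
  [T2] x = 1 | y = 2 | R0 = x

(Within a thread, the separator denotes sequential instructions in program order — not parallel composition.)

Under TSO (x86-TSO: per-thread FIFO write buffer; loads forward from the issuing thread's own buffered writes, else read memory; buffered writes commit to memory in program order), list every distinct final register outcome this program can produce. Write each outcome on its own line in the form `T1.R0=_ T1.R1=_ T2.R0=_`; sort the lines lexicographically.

outcome vector order: (T1.R0,T1.R1,T2.R0)
|TSO outcomes| = 8

T1.R0=0 T1.R1=0 T2.R0=1
T1.R0=0 T1.R1=0 T2.R0=2
T1.R0=0 T1.R1=1 T2.R0=1
T1.R0=0 T1.R1=1 T2.R0=2
T1.R0=1 T1.R1=1 T2.R0=1
T1.R0=1 T1.R1=1 T2.R0=2
T1.R0=2 T1.R1=1 T2.R0=1
T1.R0=2 T1.R1=1 T2.R0=2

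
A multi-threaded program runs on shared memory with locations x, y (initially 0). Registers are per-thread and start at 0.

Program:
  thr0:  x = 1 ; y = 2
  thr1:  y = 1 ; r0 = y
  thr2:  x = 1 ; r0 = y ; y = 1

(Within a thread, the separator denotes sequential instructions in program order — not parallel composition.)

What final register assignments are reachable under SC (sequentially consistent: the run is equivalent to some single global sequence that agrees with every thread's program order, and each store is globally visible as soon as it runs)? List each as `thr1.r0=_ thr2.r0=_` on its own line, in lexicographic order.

thr1.r0=1 thr2.r0=0
thr1.r0=1 thr2.r0=1
thr1.r0=1 thr2.r0=2
thr1.r0=2 thr2.r0=0
thr1.r0=2 thr2.r0=1
thr1.r0=2 thr2.r0=2

outcome vector order: (thr1.r0,thr2.r0)
|SC outcomes| = 6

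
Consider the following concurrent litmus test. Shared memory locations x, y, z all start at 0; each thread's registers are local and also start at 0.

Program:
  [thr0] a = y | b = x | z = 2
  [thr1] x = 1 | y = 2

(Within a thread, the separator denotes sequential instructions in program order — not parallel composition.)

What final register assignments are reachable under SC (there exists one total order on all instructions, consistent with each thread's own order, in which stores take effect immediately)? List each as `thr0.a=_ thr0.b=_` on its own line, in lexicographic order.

outcome vector order: (thr0.a,thr0.b)
|SC outcomes| = 3

thr0.a=0 thr0.b=0
thr0.a=0 thr0.b=1
thr0.a=2 thr0.b=1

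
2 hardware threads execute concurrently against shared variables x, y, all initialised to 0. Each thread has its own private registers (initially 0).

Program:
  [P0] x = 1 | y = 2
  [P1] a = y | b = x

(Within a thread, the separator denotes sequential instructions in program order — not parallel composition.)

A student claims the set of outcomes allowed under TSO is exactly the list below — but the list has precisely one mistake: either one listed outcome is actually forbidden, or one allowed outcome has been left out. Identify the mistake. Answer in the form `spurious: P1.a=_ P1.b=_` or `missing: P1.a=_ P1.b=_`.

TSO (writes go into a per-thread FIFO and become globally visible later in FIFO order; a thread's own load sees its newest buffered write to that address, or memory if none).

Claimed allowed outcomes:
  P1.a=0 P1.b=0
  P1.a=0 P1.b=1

missing: P1.a=2 P1.b=1

outcome vector order: (P1.a,P1.b)
TSO (3): <0 0> <0 1> <2 1>
TSO∖claimed = {<2 1>}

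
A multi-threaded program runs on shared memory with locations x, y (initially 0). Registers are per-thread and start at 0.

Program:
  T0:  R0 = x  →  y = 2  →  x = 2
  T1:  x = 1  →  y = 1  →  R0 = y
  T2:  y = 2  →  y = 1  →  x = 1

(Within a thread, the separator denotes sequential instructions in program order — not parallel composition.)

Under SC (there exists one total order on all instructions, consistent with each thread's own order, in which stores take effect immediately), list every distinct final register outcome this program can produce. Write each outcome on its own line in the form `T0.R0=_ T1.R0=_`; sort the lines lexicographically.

outcome vector order: (T0.R0,T1.R0)
|SC outcomes| = 4

T0.R0=0 T1.R0=1
T0.R0=0 T1.R0=2
T0.R0=1 T1.R0=1
T0.R0=1 T1.R0=2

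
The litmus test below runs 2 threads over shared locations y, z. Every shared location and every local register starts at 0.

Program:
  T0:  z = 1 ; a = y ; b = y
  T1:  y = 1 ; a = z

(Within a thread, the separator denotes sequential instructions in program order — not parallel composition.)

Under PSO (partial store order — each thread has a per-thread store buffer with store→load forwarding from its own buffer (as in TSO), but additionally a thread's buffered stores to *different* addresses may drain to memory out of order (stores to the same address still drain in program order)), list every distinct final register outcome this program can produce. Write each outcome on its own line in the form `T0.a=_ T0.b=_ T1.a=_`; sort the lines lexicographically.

outcome vector order: (T0.a,T0.b,T1.a)
|PSO outcomes| = 6

T0.a=0 T0.b=0 T1.a=0
T0.a=0 T0.b=0 T1.a=1
T0.a=0 T0.b=1 T1.a=0
T0.a=0 T0.b=1 T1.a=1
T0.a=1 T0.b=1 T1.a=0
T0.a=1 T0.b=1 T1.a=1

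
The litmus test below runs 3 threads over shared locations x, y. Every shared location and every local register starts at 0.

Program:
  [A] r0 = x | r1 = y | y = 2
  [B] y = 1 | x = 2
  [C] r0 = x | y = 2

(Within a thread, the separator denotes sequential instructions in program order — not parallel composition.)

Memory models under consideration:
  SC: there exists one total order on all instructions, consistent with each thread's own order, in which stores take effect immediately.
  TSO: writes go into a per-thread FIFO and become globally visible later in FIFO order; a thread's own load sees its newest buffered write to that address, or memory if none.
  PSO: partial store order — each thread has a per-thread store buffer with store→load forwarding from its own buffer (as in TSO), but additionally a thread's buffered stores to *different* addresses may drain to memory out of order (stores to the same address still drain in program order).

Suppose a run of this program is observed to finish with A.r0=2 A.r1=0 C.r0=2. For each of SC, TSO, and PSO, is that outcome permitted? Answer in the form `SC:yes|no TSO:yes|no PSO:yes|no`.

SC:no TSO:no PSO:yes

outcome vector order: (A.r0,A.r1,C.r0)
[SC] allowed = {(0,0,0) (0,0,2) (0,1,0) (0,1,2) (0,2,0) (0,2,2) (2,1,0) (2,1,2) (2,2,0) (2,2,2)}
[TSO] allowed = {(0,0,0) (0,0,2) (0,1,0) (0,1,2) (0,2,0) (0,2,2) (2,1,0) (2,1,2) (2,2,0) (2,2,2)}
[PSO] allowed = {(0,0,0) (0,0,2) (0,1,0) (0,1,2) (0,2,0) (0,2,2) (2,0,0) (2,0,2) (2,1,0) (2,1,2) (2,2,0) (2,2,2)}
target (2,0,2) ∈ {PSO}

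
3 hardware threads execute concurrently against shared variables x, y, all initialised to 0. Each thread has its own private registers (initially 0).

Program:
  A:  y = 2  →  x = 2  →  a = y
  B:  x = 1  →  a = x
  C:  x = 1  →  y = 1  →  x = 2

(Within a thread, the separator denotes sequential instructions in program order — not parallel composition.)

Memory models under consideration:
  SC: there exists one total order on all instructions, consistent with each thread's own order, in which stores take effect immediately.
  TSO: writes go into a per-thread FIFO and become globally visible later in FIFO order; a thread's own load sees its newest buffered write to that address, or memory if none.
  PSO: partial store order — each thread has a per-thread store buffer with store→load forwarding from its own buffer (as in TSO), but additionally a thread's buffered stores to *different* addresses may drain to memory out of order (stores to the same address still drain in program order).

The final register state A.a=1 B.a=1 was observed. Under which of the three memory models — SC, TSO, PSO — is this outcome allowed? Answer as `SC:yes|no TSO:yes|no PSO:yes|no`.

outcome vector order: (A.a,B.a)
SC: 4 outcomes — {11; 12; 21; 22}
TSO: 4 outcomes — {11; 12; 21; 22}
PSO: 4 outcomes — {11; 12; 21; 22}
target 11 ∈ {SC,TSO,PSO}

SC:yes TSO:yes PSO:yes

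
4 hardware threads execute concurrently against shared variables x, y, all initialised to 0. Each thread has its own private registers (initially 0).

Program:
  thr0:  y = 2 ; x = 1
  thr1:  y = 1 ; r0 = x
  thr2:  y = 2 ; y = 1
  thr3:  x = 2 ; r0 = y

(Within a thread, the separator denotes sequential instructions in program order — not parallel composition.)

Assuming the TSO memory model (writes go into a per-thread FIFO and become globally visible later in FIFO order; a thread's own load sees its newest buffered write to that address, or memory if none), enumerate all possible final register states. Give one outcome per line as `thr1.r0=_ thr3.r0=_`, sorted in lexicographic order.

outcome vector order: (thr1.r0,thr3.r0)
|TSO outcomes| = 9

thr1.r0=0 thr3.r0=0
thr1.r0=0 thr3.r0=1
thr1.r0=0 thr3.r0=2
thr1.r0=1 thr3.r0=0
thr1.r0=1 thr3.r0=1
thr1.r0=1 thr3.r0=2
thr1.r0=2 thr3.r0=0
thr1.r0=2 thr3.r0=1
thr1.r0=2 thr3.r0=2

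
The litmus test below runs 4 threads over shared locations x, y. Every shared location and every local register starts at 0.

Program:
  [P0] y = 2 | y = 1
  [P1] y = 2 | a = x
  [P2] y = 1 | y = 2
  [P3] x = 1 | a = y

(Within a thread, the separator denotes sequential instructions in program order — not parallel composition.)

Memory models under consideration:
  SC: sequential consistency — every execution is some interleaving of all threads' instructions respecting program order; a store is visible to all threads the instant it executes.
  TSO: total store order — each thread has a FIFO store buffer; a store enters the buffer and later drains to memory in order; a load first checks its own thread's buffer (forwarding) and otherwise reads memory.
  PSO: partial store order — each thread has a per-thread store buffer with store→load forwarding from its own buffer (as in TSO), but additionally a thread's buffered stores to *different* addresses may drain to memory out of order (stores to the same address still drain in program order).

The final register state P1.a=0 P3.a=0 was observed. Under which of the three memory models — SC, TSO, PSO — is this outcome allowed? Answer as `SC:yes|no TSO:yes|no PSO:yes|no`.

outcome vector order: (P1.a,P3.a)
SC (5): 0/1, 0/2, 1/0, 1/1, 1/2
TSO (6): 0/0, 0/1, 0/2, 1/0, 1/1, 1/2
PSO (6): 0/0, 0/1, 0/2, 1/0, 1/1, 1/2
target 0/0 ∈ {TSO,PSO}

SC:no TSO:yes PSO:yes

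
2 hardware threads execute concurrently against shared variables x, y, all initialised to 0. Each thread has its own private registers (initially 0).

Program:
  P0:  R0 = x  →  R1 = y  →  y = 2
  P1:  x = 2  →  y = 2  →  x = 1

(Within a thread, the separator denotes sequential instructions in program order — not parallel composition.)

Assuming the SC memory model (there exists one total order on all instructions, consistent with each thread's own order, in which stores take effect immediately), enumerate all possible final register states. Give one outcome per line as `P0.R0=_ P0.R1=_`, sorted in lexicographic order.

outcome vector order: (P0.R0,P0.R1)
|SC outcomes| = 5

P0.R0=0 P0.R1=0
P0.R0=0 P0.R1=2
P0.R0=1 P0.R1=2
P0.R0=2 P0.R1=0
P0.R0=2 P0.R1=2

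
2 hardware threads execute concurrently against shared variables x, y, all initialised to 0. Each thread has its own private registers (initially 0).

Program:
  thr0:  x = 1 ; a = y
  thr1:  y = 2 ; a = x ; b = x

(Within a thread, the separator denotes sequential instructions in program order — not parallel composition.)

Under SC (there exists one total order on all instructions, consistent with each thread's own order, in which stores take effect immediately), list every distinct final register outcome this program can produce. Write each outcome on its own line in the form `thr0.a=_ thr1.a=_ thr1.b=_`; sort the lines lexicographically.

outcome vector order: (thr0.a,thr1.a,thr1.b)
|SC outcomes| = 4

thr0.a=0 thr1.a=1 thr1.b=1
thr0.a=2 thr1.a=0 thr1.b=0
thr0.a=2 thr1.a=0 thr1.b=1
thr0.a=2 thr1.a=1 thr1.b=1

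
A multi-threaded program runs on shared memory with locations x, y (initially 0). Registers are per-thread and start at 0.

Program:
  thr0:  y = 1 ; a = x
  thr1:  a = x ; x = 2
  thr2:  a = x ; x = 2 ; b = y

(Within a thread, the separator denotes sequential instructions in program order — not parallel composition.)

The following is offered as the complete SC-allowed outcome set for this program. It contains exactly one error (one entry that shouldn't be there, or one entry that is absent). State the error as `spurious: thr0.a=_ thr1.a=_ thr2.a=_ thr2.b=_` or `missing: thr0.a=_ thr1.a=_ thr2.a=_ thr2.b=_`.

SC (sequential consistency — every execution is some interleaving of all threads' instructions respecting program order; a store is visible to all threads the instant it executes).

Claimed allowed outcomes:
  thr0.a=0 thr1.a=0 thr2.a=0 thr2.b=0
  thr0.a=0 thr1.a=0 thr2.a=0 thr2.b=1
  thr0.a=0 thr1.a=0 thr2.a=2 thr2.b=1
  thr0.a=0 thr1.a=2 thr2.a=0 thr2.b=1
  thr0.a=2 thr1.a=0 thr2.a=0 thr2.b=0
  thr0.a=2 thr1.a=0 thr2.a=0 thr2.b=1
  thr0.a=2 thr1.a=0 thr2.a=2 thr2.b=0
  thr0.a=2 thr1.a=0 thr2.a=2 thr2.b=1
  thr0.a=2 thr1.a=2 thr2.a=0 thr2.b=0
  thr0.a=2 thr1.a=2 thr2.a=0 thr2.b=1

spurious: thr0.a=0 thr1.a=0 thr2.a=0 thr2.b=0

outcome vector order: (thr0.a,thr1.a,thr2.a,thr2.b)
[SC] allowed = {(0,0,0,1) (0,0,2,1) (0,2,0,1) (2,0,0,0) (2,0,0,1) (2,0,2,0) (2,0,2,1) (2,2,0,0) (2,2,0,1)}
claimed∖SC = {(0,0,0,0)}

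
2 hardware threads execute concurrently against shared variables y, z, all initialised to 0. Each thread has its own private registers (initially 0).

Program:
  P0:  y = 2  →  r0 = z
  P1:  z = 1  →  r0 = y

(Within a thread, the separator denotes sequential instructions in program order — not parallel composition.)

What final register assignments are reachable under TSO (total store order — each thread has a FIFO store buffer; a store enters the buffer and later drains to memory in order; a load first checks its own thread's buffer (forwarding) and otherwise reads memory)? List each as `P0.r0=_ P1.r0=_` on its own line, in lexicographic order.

outcome vector order: (P0.r0,P1.r0)
|TSO outcomes| = 4

P0.r0=0 P1.r0=0
P0.r0=0 P1.r0=2
P0.r0=1 P1.r0=0
P0.r0=1 P1.r0=2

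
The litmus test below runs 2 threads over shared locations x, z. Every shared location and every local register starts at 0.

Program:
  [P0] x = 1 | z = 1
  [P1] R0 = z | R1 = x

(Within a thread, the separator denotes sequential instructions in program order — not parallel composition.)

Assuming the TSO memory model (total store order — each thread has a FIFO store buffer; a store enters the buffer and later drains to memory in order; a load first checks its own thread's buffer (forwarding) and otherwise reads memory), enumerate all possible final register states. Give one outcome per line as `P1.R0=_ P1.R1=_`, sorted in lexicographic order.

outcome vector order: (P1.R0,P1.R1)
|TSO outcomes| = 3

P1.R0=0 P1.R1=0
P1.R0=0 P1.R1=1
P1.R0=1 P1.R1=1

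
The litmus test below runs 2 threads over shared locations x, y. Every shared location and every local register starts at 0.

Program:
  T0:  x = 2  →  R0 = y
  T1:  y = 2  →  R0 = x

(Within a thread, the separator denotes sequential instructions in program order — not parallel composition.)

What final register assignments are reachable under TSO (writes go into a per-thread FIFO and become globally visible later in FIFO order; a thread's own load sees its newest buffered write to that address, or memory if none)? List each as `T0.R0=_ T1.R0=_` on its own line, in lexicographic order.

outcome vector order: (T0.R0,T1.R0)
|TSO outcomes| = 4

T0.R0=0 T1.R0=0
T0.R0=0 T1.R0=2
T0.R0=2 T1.R0=0
T0.R0=2 T1.R0=2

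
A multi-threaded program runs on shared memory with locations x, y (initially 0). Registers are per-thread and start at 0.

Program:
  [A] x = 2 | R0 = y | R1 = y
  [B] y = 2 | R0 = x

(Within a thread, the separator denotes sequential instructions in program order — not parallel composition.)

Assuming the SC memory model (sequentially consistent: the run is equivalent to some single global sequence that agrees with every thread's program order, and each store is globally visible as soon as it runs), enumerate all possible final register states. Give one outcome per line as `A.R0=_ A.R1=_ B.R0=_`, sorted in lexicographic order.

outcome vector order: (A.R0,A.R1,B.R0)
|SC outcomes| = 4

A.R0=0 A.R1=0 B.R0=2
A.R0=0 A.R1=2 B.R0=2
A.R0=2 A.R1=2 B.R0=0
A.R0=2 A.R1=2 B.R0=2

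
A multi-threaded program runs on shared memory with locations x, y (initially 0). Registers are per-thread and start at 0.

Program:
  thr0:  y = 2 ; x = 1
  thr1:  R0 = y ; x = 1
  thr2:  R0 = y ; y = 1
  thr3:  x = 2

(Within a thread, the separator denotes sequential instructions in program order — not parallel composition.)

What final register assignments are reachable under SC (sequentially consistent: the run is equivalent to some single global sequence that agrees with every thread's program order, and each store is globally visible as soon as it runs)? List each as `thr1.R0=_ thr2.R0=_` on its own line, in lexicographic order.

thr1.R0=0 thr2.R0=0
thr1.R0=0 thr2.R0=2
thr1.R0=1 thr2.R0=0
thr1.R0=1 thr2.R0=2
thr1.R0=2 thr2.R0=0
thr1.R0=2 thr2.R0=2

outcome vector order: (thr1.R0,thr2.R0)
|SC outcomes| = 6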